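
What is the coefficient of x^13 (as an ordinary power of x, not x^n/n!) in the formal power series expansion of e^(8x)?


The exponential series is e^y = sum_{k>=0} y^k / k!. Substituting y = 8x gives
e^(8x) = sum_{k>=0} 8^k x^k / k!.
So the coefficient of x^n is a^n/n! with a = 8, n = 13:
8^13 / 13! = 549755813888/6227020800 = 536870912/6081075

536870912/6081075


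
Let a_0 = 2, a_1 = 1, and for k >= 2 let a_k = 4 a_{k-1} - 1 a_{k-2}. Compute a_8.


Iterating the recurrence forward:
a_0 = 2
a_1 = 1
a_2 = 4*1 - 1*2 = 2
a_3 = 4*2 - 1*1 = 7
a_4 = 4*7 - 1*2 = 26
a_5 = 4*26 - 1*7 = 97
a_6 = 4*97 - 1*26 = 362
a_7 = 4*362 - 1*97 = 1351
a_8 = 4*1351 - 1*362 = 5042
So a_8 = 5042.

5042


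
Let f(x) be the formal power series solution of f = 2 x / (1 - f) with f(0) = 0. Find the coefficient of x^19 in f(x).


Apply Lagrange inversion: f = 2 x * phi(f) with phi(t) = 1/(1 - t), so
[x^n] f = 2^n * (1/n) [t^(n-1)] phi(t)^n = 2^n * (1/n) [t^(n-1)] (1 - t)^(-n) = 2^n * (1/n) C(2n - 2, n - 1) = 2^n * C_{n-1}.
For n = 19: C_18 = C(36, 18) / 19 = 9075135300/19 = 477638700.
With the 2^19 = 524288 factor, the coefficient is 524288 * 477638700 = 250420238745600.

250420238745600


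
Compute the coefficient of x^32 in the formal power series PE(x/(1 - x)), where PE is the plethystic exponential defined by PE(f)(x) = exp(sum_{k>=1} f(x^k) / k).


For f(x) = x/(1 - x) we have
sum_{k>=1} f(x^k) / k = sum_{k>=1} (1/k) * x^k / (1 - x^k) = sum_{k, m >= 1} x^(k m) / k,
which after exponentiating simplifies to
PE(x/(1 - x)) = prod_{k>=1} 1 / (1 - x^k).
This is the generating function for the partition function p(n), so the coefficient of x^32 is p(32).
Computing p(32) by dynamic programming over parts 1, 2, ..., 32: p(32) = 8349.

8349


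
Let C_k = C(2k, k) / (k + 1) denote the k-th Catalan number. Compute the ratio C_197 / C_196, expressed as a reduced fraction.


Using C_k = (2k)! / (k! (k+1)!), the ratio C_{k+1}/C_k simplifies to
C_{k+1}/C_k = [(2k+2)! / ((k+1)! (k+2)!)] * [k! (k+1)! / (2k)!]
 = (2k+2)(2k+1) / ((k+1)(k+2)) = 2(2k+1) / (k+2).
For k = 196: 2(2*196 + 1) / (196 + 2) = 786/198 = 131/33.

131/33


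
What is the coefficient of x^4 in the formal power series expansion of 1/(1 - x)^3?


The negative binomial / multiset identity is
1/(1 - x)^r = sum_{k>=0} C(k + r - 1, r - 1) x^k.
Here r = 3 and k = 4, so the coefficient is
C(4 + 2, 2) = C(6, 2)
= 15

15


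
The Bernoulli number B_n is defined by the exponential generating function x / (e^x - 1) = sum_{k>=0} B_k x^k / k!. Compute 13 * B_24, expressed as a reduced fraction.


Bernoulli numbers can also be computed recursively via B_0 = 1 and sum_{j=0}^{m} C(m+1, j) B_j = 0 for m >= 1. Odd-index Bernoulli numbers vanish for k >= 3.
Computing B_24 = -236364091/2730, so 13 * B_24 = 13 * -236364091/2730 = -236364091/210.

-236364091/210


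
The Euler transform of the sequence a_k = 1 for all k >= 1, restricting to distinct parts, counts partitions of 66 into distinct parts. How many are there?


Partitions of 66 into distinct parts can be computed via generating function.
Product (1+x)(1+x^2)(1+x^3)...
The coefficient of x^66 = 20132

20132


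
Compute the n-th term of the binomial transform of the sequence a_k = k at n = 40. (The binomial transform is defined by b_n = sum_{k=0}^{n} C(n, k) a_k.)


With a_k = k, b_n = sum_{k=0}^{n} C(n, k) k. Using k * C(n, k) = n * C(n-1, k-1) gives b_n = n * sum_{k>=1} C(n-1, k-1) = n * 2^(n-1).
For n = 40: 40 * 2^39 = 40 * 549755813888 = 21990232555520.

21990232555520


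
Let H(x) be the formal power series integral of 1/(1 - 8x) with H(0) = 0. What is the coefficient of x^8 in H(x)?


1/(1 - 8x) = sum_{k>=0} 8^k x^k. Integrating termwise with H(0) = 0:
H(x) = sum_{k>=0} 8^k x^(k+1) / (k+1) = sum_{m>=1} 8^(m-1) x^m / m.
For m = 8: 8^7/8 = 2097152/8 = 262144.

262144


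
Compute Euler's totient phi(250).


phi(n) counts integers in [1, n] coprime to n. Using the multiplicative formula phi(n) = n * prod_{p | n} (1 - 1/p):
250 = 2 * 5^3, so
phi(250) = 250 * (1 - 1/2) * (1 - 1/5) = 100.

100


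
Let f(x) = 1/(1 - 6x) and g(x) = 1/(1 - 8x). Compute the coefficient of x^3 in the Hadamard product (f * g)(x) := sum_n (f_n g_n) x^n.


f has coefficients f_k = 6^k and g has coefficients g_k = 8^k, so the Hadamard product has coefficient (f*g)_k = 6^k * 8^k = 48^k.
For k = 3: 48^3 = 110592.

110592


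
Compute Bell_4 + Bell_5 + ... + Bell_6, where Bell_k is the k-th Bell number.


Recall Bell_k counts set partitions of a k-set (with Bell_0 = 1 by convention).
Bell_4 through Bell_6: 15, 52, 203
Sum = 15 + 52 + 203 = 270.

270


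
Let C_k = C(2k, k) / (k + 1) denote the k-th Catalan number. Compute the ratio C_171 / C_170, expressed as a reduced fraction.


Using C_k = (2k)! / (k! (k+1)!), the ratio C_{k+1}/C_k simplifies to
C_{k+1}/C_k = [(2k+2)! / ((k+1)! (k+2)!)] * [k! (k+1)! / (2k)!]
 = (2k+2)(2k+1) / ((k+1)(k+2)) = 2(2k+1) / (k+2).
For k = 170: 2(2*170 + 1) / (170 + 2) = 682/172 = 341/86.

341/86


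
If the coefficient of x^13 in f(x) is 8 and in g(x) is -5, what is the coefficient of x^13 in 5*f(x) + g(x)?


Scalar multiplication scales coefficients: 5 * 8 = 40.
Then add the g coefficient: 40 + -5
= 35

35


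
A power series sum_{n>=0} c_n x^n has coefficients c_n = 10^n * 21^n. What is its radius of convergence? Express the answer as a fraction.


By the root test (Cauchy-Hadamard), the radius is R = 1 / limsup_n |c_n|^(1/n).
Here |c_n|^(1/n) = (10^n * 21^n)^(1/n) = 10 * 21 = 210 for all n.
So R = 1/210 = 1/210.

1/210


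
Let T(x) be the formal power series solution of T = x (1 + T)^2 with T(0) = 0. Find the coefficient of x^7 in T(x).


Apply the Lagrange inversion formula: if T = x * phi(T) with phi(t) = (1 + t)^2, then [x^n] T = (1/n) [t^(n-1)] phi(t)^n = (1/n) [t^(n-1)] (1 + t)^(2n) = (1/n) C(2n, n-1).
Using the identity C(2n, n-1) = C(2n, n) * n / (n+1), the unscaled factor equals C(2n, n) / (n+1) = C_n, the n-th Catalan number.
For n = 7: C_7 = C(14, 7) / 8 = 3432/8 = 429 = 429.

429


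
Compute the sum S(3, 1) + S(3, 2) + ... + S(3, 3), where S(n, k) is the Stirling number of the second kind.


By definition, S(n, k) counts partitions of an n-set into exactly k nonempty blocks.
Computing row n = 3 for k = 1..3:
S(3, k): 1, 3, 1
Sum = 5. (This equals Bell_3 since the sum runs over all k.)

5


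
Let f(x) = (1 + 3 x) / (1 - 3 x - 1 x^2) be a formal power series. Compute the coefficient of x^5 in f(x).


Write f(x) = sum_{k>=0} a_k x^k. Multiplying both sides by 1 - 3 x - 1 x^2 gives
(1 - 3 x - 1 x^2) sum_{k>=0} a_k x^k = 1 + 3 x.
Matching coefficients:
 x^0: a_0 = 1
 x^1: a_1 - 3 a_0 = 3  =>  a_1 = 3*1 + 3 = 6
 x^k (k >= 2): a_k = 3 a_{k-1} + 1 a_{k-2}.
Iterating: a_2 = 19, a_3 = 63, a_4 = 208, a_5 = 687.
So the coefficient of x^5 is 687.

687


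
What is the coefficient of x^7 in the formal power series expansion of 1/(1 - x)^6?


The expansion 1/(1 - x)^r = sum_{k>=0} C(k + r - 1, r - 1) x^k follows from the multiset / negative-binomial theorem (or from repeated differentiation of the geometric series).
For r = 6 and k = 7:
C(12, 5) = 479001600 / (120 * 5040) = 792.

792


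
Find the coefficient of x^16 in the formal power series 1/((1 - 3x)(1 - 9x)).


By partial fractions or Cauchy convolution:
The coefficient equals sum_{k=0}^{16} 3^k * 9^(16-k).
= 2779530261754401

2779530261754401


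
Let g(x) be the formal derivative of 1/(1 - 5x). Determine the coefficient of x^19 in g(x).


Differentiate termwise: d/dx sum_{k>=0} 5^k x^k = sum_{k>=1} k 5^k x^(k-1) = sum_{j>=0} (j+1) 5^(j+1) x^j.
Equivalently, d/dx [1/(1 - 5x)] = 5/(1 - 5x)^2.
For j = 19: 20 * 5^20 = 20 * 95367431640625 = 1907348632812500.

1907348632812500


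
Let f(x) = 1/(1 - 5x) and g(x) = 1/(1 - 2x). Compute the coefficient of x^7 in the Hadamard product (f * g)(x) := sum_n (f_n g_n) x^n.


f has coefficients f_k = 5^k and g has coefficients g_k = 2^k, so the Hadamard product has coefficient (f*g)_k = 5^k * 2^k = 10^k.
For k = 7: 10^7 = 10000000.

10000000


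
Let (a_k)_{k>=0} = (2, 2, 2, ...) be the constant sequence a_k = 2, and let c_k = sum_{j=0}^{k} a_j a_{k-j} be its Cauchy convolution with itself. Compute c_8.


Since a_j = 2 for all j >= 0, the convolution sum becomes
c_k = sum_{j=0}^{k} 2 * 2 = 4 * (k + 1).
Equivalently, the generating function of (a_k) is 2/(1 - x) and its square is 4/(1 - x)^2 = sum_{k>=0} 4(k + 1) x^k.
For k = 8: 4 * 9 = 36.

36


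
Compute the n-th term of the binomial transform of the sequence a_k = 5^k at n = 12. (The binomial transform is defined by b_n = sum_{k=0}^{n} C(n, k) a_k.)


With a_k = 5^k, b_n = sum_{k=0}^{n} C(n, k) 5^k = (1 + 5)^n by the binomial theorem.
For n = 12: (1 + 5)^12 = 6^12 = 2176782336.

2176782336


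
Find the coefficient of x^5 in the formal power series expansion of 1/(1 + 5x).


Write 1/(1 + c x) = 1/(1 - (-c) x) and apply the geometric-series identity
1/(1 - y) = sum_{k>=0} y^k to get 1/(1 + c x) = sum_{k>=0} (-c)^k x^k.
So the coefficient of x^k is (-c)^k = (-1)^k * c^k.
Here c = 5 and k = 5:
(-5)^5 = -1 * 3125 = -3125

-3125


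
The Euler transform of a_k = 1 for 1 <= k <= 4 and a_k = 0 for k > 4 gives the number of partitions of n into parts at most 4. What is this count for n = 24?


Partitions of 24 into parts at most 4:
Using generating function (1-x)^(-1)(1-x^2)^(-1)...(1-x^4)^(-1),
the coefficient of x^24 = 169

169


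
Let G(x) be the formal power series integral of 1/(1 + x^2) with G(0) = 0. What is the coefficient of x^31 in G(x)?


1/(1 + x^2) = sum_{j>=0} (-1)^j x^(2j). Integrating termwise with G(0) = 0:
G(x) = sum_{j>=0} (-1)^j x^(2j+1) / (2j+1) = arctan(x).
Only odd powers are nonzero. For x^31 write 31 = 2*15 + 1, giving
(-1)^15 / 31 = -1/31 = -1/31.

-1/31


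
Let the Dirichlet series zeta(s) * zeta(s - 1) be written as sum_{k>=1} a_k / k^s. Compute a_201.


Convolution gives a_k = sum_{d | k} d * 1 = sum_{d | k} d = sigma(k), the sum of positive divisors of k.
For k = 201, the divisors are 1, 3, 67, 201, so
sigma(201) = 1 + 3 + 67 + 201 = 272.

272


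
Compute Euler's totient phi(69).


phi(n) counts integers in [1, n] coprime to n. Using the multiplicative formula phi(n) = n * prod_{p | n} (1 - 1/p):
69 = 3 * 23, so
phi(69) = 69 * (1 - 1/3) * (1 - 1/23) = 44.

44


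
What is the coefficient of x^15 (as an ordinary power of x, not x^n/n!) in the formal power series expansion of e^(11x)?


The exponential series is e^y = sum_{k>=0} y^k / k!. Substituting y = 11x gives
e^(11x) = sum_{k>=0} 11^k x^k / k!.
So the coefficient of x^n is a^n/n! with a = 11, n = 15:
11^15 / 15! = 4177248169415651/1307674368000 = 379749833583241/118879488000

379749833583241/118879488000


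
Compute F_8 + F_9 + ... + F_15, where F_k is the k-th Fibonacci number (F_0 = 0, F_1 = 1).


Use the identity sum_{k=0}^{N} F_k = F_{N+2} - 1 (which follows from F_{k+2} - F_{k+1} = F_k). Then
sum_{k=8}^{15} F_k = (F_{17} - 1) - (F_{9} - 1) = F_{17} - F_{9}.
Computing: F_{17} = 1597, F_{9} = 34, so
Sum = 1597 - 34 = 1563.

1563


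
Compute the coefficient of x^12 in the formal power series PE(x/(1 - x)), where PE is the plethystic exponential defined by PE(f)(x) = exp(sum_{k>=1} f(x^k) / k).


For f(x) = x/(1 - x) we have
sum_{k>=1} f(x^k) / k = sum_{k>=1} (1/k) * x^k / (1 - x^k) = sum_{k, m >= 1} x^(k m) / k,
which after exponentiating simplifies to
PE(x/(1 - x)) = prod_{k>=1} 1 / (1 - x^k).
This is the generating function for the partition function p(n), so the coefficient of x^12 is p(12).
Computing p(12) by dynamic programming over parts 1, 2, ..., 12: p(12) = 77.

77


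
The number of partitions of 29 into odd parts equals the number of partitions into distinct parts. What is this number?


Computing partitions of 29 into odd parts (1, 3, 5, ...):
Using the generating function prod_{k>=0} 1/(1-x^(2k+1)),
the count is 256

256


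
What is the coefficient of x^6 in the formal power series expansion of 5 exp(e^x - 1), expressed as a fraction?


exp(e^x - 1) is the exponential generating function for the Bell numbers Bell_k: exp(e^x - 1) = sum_{k>=0} Bell_k x^k / k!.
So the coefficient of x^6 in 5 exp(e^x - 1) is 5 Bell_6 / 6!.
Computing: Bell_6 = 203 and 6! = 720, giving
5 * 203/720 = 203/144.

203/144


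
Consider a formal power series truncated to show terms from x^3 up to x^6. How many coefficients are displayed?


From x^3 to x^6 inclusive, the count is 6 - 3 + 1 = 4.

4


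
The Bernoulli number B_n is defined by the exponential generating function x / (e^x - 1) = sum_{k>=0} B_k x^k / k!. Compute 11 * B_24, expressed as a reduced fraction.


Bernoulli numbers can also be computed recursively via B_0 = 1 and sum_{j=0}^{m} C(m+1, j) B_j = 0 for m >= 1. Odd-index Bernoulli numbers vanish for k >= 3.
Computing B_24 = -236364091/2730, so 11 * B_24 = 11 * -236364091/2730 = -2600005001/2730.

-2600005001/2730


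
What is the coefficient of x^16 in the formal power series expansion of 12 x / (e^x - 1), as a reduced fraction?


The exponential generating function for Bernoulli numbers is
x / (e^x - 1) = sum_{k>=0} B_k x^k / k!.
So the coefficient of x^16 in 12 x / (e^x - 1) is 12 B_16 / 16!.
Computing: B_16 = -3617/510, 16! = 20922789888000, giving
12 * -3617/510 / 20922789888000 = -3617/889218570240000.

-3617/889218570240000


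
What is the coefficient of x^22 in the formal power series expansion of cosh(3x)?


The Maclaurin series is cosh(t) = sum_{m>=0} t^(2m) / (2m)!, so substituting t = 3x, only even powers of x are nonzero, with coefficient of x^(2m) equal to 3^(2m) / (2m)!.
For x^22 the coefficient is 3^22/22! = 31381059609/1124000727777607680000 = 1594323/57105153064960000.

1594323/57105153064960000


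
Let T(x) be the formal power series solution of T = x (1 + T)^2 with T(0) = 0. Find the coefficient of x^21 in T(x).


Apply the Lagrange inversion formula: if T = x * phi(T) with phi(t) = (1 + t)^2, then [x^n] T = (1/n) [t^(n-1)] phi(t)^n = (1/n) [t^(n-1)] (1 + t)^(2n) = (1/n) C(2n, n-1).
Using the identity C(2n, n-1) = C(2n, n) * n / (n+1), the unscaled factor equals C(2n, n) / (n+1) = C_n, the n-th Catalan number.
For n = 21: C_21 = C(42, 21) / 22 = 538257874440/22 = 24466267020 = 24466267020.

24466267020


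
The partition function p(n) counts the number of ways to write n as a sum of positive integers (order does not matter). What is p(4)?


Using the generating function prod_{k>=1} 1/(1-x^k), we compute p(4).
By dynamic programming over parts 1 through 4:
p(4) = 5

5


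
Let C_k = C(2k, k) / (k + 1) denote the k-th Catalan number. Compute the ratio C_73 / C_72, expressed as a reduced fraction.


Using C_k = (2k)! / (k! (k+1)!), the ratio C_{k+1}/C_k simplifies to
C_{k+1}/C_k = [(2k+2)! / ((k+1)! (k+2)!)] * [k! (k+1)! / (2k)!]
 = (2k+2)(2k+1) / ((k+1)(k+2)) = 2(2k+1) / (k+2).
For k = 72: 2(2*72 + 1) / (72 + 2) = 290/74 = 145/37.

145/37


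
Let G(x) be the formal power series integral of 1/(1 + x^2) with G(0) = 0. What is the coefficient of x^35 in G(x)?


1/(1 + x^2) = sum_{j>=0} (-1)^j x^(2j). Integrating termwise with G(0) = 0:
G(x) = sum_{j>=0} (-1)^j x^(2j+1) / (2j+1) = arctan(x).
Only odd powers are nonzero. For x^35 write 35 = 2*17 + 1, giving
(-1)^17 / 35 = -1/35 = -1/35.

-1/35


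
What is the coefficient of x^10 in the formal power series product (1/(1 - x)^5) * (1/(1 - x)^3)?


Combine the factors: (1/(1 - x)^5) * (1/(1 - x)^3) = 1/(1 - x)^8.
Then use 1/(1 - x)^r = sum_{k>=0} C(k + r - 1, r - 1) x^k with r = 8 and k = 10:
C(17, 7) = 19448.

19448


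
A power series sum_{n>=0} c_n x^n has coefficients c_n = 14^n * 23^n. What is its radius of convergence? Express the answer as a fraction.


By the root test (Cauchy-Hadamard), the radius is R = 1 / limsup_n |c_n|^(1/n).
Here |c_n|^(1/n) = (14^n * 23^n)^(1/n) = 14 * 23 = 322 for all n.
So R = 1/322 = 1/322.

1/322


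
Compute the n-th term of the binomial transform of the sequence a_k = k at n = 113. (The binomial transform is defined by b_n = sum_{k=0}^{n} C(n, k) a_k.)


With a_k = k, b_n = sum_{k=0}^{n} C(n, k) k. Using k * C(n, k) = n * C(n-1, k-1) gives b_n = n * sum_{k>=1} C(n-1, k-1) = n * 2^(n-1).
For n = 113: 113 * 2^112 = 113 * 5192296858534827628530496329220096 = 586729545014435522023946085201870848.

586729545014435522023946085201870848


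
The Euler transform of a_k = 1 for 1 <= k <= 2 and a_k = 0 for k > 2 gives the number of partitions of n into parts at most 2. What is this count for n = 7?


Partitions of 7 into parts at most 2:
Using generating function (1-x)^(-1)(1-x^2)^(-1),
the coefficient of x^7 = 4

4


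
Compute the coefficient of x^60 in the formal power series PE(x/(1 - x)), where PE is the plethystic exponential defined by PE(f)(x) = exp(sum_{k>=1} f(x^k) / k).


For f(x) = x/(1 - x) we have
sum_{k>=1} f(x^k) / k = sum_{k>=1} (1/k) * x^k / (1 - x^k) = sum_{k, m >= 1} x^(k m) / k,
which after exponentiating simplifies to
PE(x/(1 - x)) = prod_{k>=1} 1 / (1 - x^k).
This is the generating function for the partition function p(n), so the coefficient of x^60 is p(60).
Computing p(60) by dynamic programming over parts 1, 2, ..., 60: p(60) = 966467.

966467


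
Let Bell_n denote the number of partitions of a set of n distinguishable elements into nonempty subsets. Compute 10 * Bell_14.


Bell_14 can be computed from the Bell triangle or from Dobinski's identity Bell_n = (1/e) * sum_{k>=0} k^n / k!.
Computing Bell_14 = 190899322.
Then 10 * 190899322 = 1908993220.

1908993220


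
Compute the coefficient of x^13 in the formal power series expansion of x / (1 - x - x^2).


Let f(x) = sum_{k>=0} a_k x^k. Multiplying f(x) * (1 - x - x^2) = x and matching coefficients gives a_0 = 0, a_1 = 1, and a_k = a_{k-1} + a_{k-2} for k >= 2. These are the Fibonacci numbers F_k.
Iterating from F_0 = 0, F_1 = 1:
F_0=0, F_1=1, F_2=1, F_3=2, F_4=3, F_5=5, F_6=8, F_7=13, F_8=21, F_9=34, ...
F_13 = 233.

233


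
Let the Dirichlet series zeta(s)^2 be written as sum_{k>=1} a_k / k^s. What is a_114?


The Dirichlet convolution of the constant function 1 with itself gives (1 * 1)(k) = sum_{d | k} 1 = d(k), the number of positive divisors of k.
Since zeta(s) = sum_{k>=1} 1/k^s, we have zeta(s)^2 = sum_{k>=1} d(k)/k^s, so a_k = d(k).
For k = 114: the divisors are 1, 2, 3, 6, 19, 38, 57, 114.
Count = 8.

8


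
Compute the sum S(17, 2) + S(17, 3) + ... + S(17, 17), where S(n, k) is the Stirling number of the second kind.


By definition, S(n, k) counts partitions of an n-set into exactly k nonempty blocks.
Computing row n = 17 for k = 2..17:
S(17, k): 65535, 21457825, 694337290, 5652751651, 17505749898, 25708104786, 20415995028, 9528822303, 2758334150, 512060978, 62022324, 4910178, 249900, 7820, 136, 1
Sum = 82864869803.

82864869803


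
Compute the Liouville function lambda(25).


The Liouville function is lambda(k) = (-1)^Omega(k), where Omega(k) counts the prime factors of k with multiplicity.
Factoring: 25 = 5 * 5, so Omega(25) = 2.
lambda(25) = (-1)^2 = 1.

1


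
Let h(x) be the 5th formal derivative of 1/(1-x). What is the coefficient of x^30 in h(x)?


Differentiating 5 times: d^5/dx^5 [1/(1-x)] = 5!/(1-x)^6.
The expansion 1/(1-x)^6 = sum_{k>=0} C(k+5, 5) x^k, so the coefficient of x^n in 5!/(1-x)^6 is 5! * C(n+5, 5).
For n = 30: 120 * C(35, 5) = 120 * 324632 = 38955840

38955840


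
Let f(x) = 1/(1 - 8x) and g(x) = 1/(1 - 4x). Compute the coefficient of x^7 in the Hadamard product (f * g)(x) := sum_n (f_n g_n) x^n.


f has coefficients f_k = 8^k and g has coefficients g_k = 4^k, so the Hadamard product has coefficient (f*g)_k = 8^k * 4^k = 32^k.
For k = 7: 32^7 = 34359738368.

34359738368


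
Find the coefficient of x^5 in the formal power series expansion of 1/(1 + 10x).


Write 1/(1 + c x) = 1/(1 - (-c) x) and apply the geometric-series identity
1/(1 - y) = sum_{k>=0} y^k to get 1/(1 + c x) = sum_{k>=0} (-c)^k x^k.
So the coefficient of x^k is (-c)^k = (-1)^k * c^k.
Here c = 10 and k = 5:
(-10)^5 = -1 * 100000 = -100000

-100000


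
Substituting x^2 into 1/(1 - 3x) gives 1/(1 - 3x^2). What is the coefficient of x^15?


Since 1/(1 - 3x^2) only has even powers of x,
the coefficient of x^15 (odd) is 0.

0


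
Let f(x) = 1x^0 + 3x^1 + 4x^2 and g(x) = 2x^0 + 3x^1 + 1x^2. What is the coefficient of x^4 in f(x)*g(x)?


Cauchy product at x^4:
4*1
= 4

4


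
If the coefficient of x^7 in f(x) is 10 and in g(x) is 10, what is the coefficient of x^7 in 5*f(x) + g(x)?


Scalar multiplication scales coefficients: 5 * 10 = 50.
Then add the g coefficient: 50 + 10
= 60

60


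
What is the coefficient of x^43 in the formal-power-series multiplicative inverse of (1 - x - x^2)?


Let the inverse be f(x) = sum_{k>=0} a_k x^k. From f(x) * (1 - x - x^2) = 1 and matching coefficients:
 x^0: a_0 = 1.
 x^1: a_1 - a_0 = 0, so a_1 = 1.
 x^k (k >= 2): a_k - a_{k-1} - a_{k-2} = 0, i.e. a_k = a_{k-1} + a_{k-2}.
This is the Fibonacci-type recurrence shifted so that a_0 = a_1 = 1.
Iterating: a_0=1, a_1=1, a_2=2, a_3=3, a_4=5, a_5=8, a_6=13, a_7=21, a_8=34, a_9=55, ...
a_43 = 701408733.

701408733


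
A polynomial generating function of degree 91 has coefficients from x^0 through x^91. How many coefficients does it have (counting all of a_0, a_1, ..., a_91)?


A polynomial of degree 91 takes the form a_0 + a_1 x + ... + a_91 x^91.
The number of coefficients is 91 + 1 = 92.

92


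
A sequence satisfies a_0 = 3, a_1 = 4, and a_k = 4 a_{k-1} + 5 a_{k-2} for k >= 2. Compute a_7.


The characteristic equation is t^2 - 4 t - 5 = 0, with roots r_1 = 5 and r_2 = -1 (so c_1 = r_1 + r_2, c_2 = -r_1 r_2 as required).
One can use the closed form a_n = A r_1^n + B r_2^n, but direct iteration is more reliable:
a_0 = 3, a_1 = 4, a_2 = 31, a_3 = 144, a_4 = 731, a_5 = 3644, a_6 = 18231, a_7 = 91144.
So a_7 = 91144.

91144


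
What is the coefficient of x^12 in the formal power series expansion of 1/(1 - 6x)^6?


The general identity 1/(1 - c x)^r = sum_{k>=0} c^k C(k + r - 1, r - 1) x^k follows by substituting y = c x into 1/(1 - y)^r = sum_{k>=0} C(k + r - 1, r - 1) y^k.
For c = 6, r = 6, k = 12:
6^12 * C(17, 5) = 2176782336 * 6188 = 13469929095168.

13469929095168


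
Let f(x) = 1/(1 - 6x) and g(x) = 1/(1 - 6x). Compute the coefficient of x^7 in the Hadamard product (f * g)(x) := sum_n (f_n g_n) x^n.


f has coefficients f_k = 6^k and g has coefficients g_k = 6^k, so the Hadamard product has coefficient (f*g)_k = 6^k * 6^k = 36^k.
For k = 7: 36^7 = 78364164096.

78364164096


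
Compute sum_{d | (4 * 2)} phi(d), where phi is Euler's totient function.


First, 4 * 2 = 8. One classical identity is sum_{d | n} phi(d) = n (each k in [1, n] has a unique gcd with n, and among the k's with gcd(k, n) = n/d there are phi(d) of them). So the sum equals 8. We also verify directly:
Divisors of 8: 1, 2, 4, 8.
phi values: 1, 1, 2, 4.
Sum = 8.

8


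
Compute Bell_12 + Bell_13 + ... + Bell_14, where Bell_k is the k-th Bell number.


Recall Bell_k counts set partitions of a k-set (with Bell_0 = 1 by convention).
Bell_12 through Bell_14: 4213597, 27644437, 190899322
Sum = 4213597 + 27644437 + 190899322 = 222757356.

222757356


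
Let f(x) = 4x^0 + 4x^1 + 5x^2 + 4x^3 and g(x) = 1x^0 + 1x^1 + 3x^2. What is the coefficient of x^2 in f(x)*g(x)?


Cauchy product at x^2:
4*3 + 4*1 + 5*1
= 21

21


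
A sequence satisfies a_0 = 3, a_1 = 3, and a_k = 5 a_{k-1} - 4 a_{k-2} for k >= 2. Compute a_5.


The characteristic equation is t^2 - 5 t + 4 = 0, with roots r_1 = 4 and r_2 = 1 (so c_1 = r_1 + r_2, c_2 = -r_1 r_2 as required).
One can use the closed form a_n = A r_1^n + B r_2^n, but direct iteration is more reliable:
a_0 = 3, a_1 = 3, a_2 = 3, a_3 = 3, a_4 = 3, a_5 = 3.
So a_5 = 3.

3


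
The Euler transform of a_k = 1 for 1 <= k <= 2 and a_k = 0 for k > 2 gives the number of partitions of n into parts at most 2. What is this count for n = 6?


Partitions of 6 into parts at most 2:
Using generating function (1-x)^(-1)(1-x^2)^(-1),
the coefficient of x^6 = 4

4


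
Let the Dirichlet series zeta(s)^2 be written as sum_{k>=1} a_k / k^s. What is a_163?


The Dirichlet convolution of the constant function 1 with itself gives (1 * 1)(k) = sum_{d | k} 1 = d(k), the number of positive divisors of k.
Since zeta(s) = sum_{k>=1} 1/k^s, we have zeta(s)^2 = sum_{k>=1} d(k)/k^s, so a_k = d(k).
For k = 163: the divisors are 1, 163.
Count = 2.

2


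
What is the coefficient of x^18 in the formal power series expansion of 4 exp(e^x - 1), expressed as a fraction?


exp(e^x - 1) is the exponential generating function for the Bell numbers Bell_k: exp(e^x - 1) = sum_{k>=0} Bell_k x^k / k!.
So the coefficient of x^18 in 4 exp(e^x - 1) is 4 Bell_18 / 18!.
Computing: Bell_18 = 682076806159 and 18! = 6402373705728000, giving
4 * 682076806159/6402373705728000 = 97439543737/228656203776000.

97439543737/228656203776000


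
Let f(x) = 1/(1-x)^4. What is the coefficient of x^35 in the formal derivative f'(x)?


Differentiate: d/dx [ 1/(1-x)^r ] = r / (1-x)^(r+1).
Here r = 4, so f'(x) = 4 / (1-x)^5.
The expansion of 1/(1-x)^(r+1) has coefficient of x^n equal to C(n+r, r).
So the coefficient of x^35 in f'(x) is
4 * C(39, 4) = 4 * 82251 = 329004

329004


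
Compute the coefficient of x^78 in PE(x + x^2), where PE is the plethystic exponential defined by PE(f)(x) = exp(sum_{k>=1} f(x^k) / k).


With f(x) = x + x^2, the exponent is sum_{k>=1} (x^k + x^(2k)) / k = -ln(1 - x) - ln(1 - x^2). Exponentiating:
PE(x + x^2) = 1 / ((1 - x)(1 - x^2)).
This is the generating function for partitions of n into parts of size 1 or 2. The number of 2's can be any j in 0..39, and the rest are 1's, so
[x^78] = floor(78/2) + 1 = 40.

40


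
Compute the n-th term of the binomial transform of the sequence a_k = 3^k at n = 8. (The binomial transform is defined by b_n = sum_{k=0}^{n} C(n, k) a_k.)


With a_k = 3^k, b_n = sum_{k=0}^{n} C(n, k) 3^k = (1 + 3)^n by the binomial theorem.
For n = 8: (1 + 3)^8 = 4^8 = 65536.

65536


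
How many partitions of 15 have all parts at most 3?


Using the generating function (1-x)^(-1)(1-x^2)^(-1)(1-x^3)^(-1),
the coefficient of x^15 counts these restricted partitions.
Result = 27

27


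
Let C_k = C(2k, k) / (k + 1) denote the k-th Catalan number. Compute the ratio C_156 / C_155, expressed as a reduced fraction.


Using C_k = (2k)! / (k! (k+1)!), the ratio C_{k+1}/C_k simplifies to
C_{k+1}/C_k = [(2k+2)! / ((k+1)! (k+2)!)] * [k! (k+1)! / (2k)!]
 = (2k+2)(2k+1) / ((k+1)(k+2)) = 2(2k+1) / (k+2).
For k = 155: 2(2*155 + 1) / (155 + 2) = 622/157 = 622/157.

622/157


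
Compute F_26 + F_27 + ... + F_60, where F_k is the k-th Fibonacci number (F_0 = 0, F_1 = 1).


Use the identity sum_{k=0}^{N} F_k = F_{N+2} - 1 (which follows from F_{k+2} - F_{k+1} = F_k). Then
sum_{k=26}^{60} F_k = (F_{62} - 1) - (F_{27} - 1) = F_{62} - F_{27}.
Computing: F_{62} = 4052739537881, F_{27} = 196418, so
Sum = 4052739537881 - 196418 = 4052739341463.

4052739341463


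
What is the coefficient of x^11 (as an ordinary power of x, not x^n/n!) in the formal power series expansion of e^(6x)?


The exponential series is e^y = sum_{k>=0} y^k / k!. Substituting y = 6x gives
e^(6x) = sum_{k>=0} 6^k x^k / k!.
So the coefficient of x^n is a^n/n! with a = 6, n = 11:
6^11 / 11! = 362797056/39916800 = 17496/1925

17496/1925


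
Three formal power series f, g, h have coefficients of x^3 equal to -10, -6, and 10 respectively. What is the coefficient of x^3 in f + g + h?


Series addition is componentwise:
-10 + -6 + 10
= -6

-6


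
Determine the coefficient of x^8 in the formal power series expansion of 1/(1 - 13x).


The geometric series identity gives 1/(1 - c x) = sum_{k>=0} c^k x^k, so the coefficient of x^k is c^k.
Here c = 13 and k = 8.
Computing: 13^8 = 815730721

815730721


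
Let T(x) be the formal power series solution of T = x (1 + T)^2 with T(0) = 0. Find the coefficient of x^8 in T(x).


Apply the Lagrange inversion formula: if T = x * phi(T) with phi(t) = (1 + t)^2, then [x^n] T = (1/n) [t^(n-1)] phi(t)^n = (1/n) [t^(n-1)] (1 + t)^(2n) = (1/n) C(2n, n-1).
Using the identity C(2n, n-1) = C(2n, n) * n / (n+1), the unscaled factor equals C(2n, n) / (n+1) = C_n, the n-th Catalan number.
For n = 8: C_8 = C(16, 8) / 9 = 12870/9 = 1430 = 1430.

1430


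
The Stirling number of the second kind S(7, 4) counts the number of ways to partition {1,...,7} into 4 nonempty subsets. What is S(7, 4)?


Using the explicit formula S(n,k) = (1/k!) sum_{j=0}^{k} (-1)^(k-j) C(k,j) j^n:
S(7, 4) = 350
Equivalently, S(n,k) is n! times the coefficient of x^n in the EGF (e^x - 1)^k / k!.

350


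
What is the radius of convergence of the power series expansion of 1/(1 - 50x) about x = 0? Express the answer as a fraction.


Expanding 1/(1 - 50x) = sum_{k>=0} 50^k x^k, the series converges when |50x| < 1, i.e., |x| < 1/50.
So the radius of convergence is 1/50 = 1/50.

1/50


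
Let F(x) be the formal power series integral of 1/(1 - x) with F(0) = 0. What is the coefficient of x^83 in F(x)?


1/(1 - x) = sum_{k>=0} x^k. Integrating termwise and using F(0) = 0 gives
F(x) = sum_{k>=0} x^(k+1) / (k+1) = sum_{m>=1} x^m / m = -ln(1 - x).
So the coefficient of x^83 is 1/83 = 1/83.

1/83


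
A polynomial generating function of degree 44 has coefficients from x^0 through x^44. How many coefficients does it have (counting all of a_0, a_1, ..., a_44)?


A polynomial of degree 44 takes the form a_0 + a_1 x + ... + a_44 x^44.
The number of coefficients is 44 + 1 = 45.

45


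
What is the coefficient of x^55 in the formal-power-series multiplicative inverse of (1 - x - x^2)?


Let the inverse be f(x) = sum_{k>=0} a_k x^k. From f(x) * (1 - x - x^2) = 1 and matching coefficients:
 x^0: a_0 = 1.
 x^1: a_1 - a_0 = 0, so a_1 = 1.
 x^k (k >= 2): a_k - a_{k-1} - a_{k-2} = 0, i.e. a_k = a_{k-1} + a_{k-2}.
This is the Fibonacci-type recurrence shifted so that a_0 = a_1 = 1.
Iterating: a_0=1, a_1=1, a_2=2, a_3=3, a_4=5, a_5=8, a_6=13, a_7=21, a_8=34, a_9=55, ...
a_55 = 225851433717.

225851433717


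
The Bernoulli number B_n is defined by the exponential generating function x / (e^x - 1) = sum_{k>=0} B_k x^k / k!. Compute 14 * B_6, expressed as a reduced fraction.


Bernoulli numbers can also be computed recursively via B_0 = 1 and sum_{j=0}^{m} C(m+1, j) B_j = 0 for m >= 1. Odd-index Bernoulli numbers vanish for k >= 3.
Computing B_6 = 1/42, so 14 * B_6 = 14 * 1/42 = 1/3.

1/3


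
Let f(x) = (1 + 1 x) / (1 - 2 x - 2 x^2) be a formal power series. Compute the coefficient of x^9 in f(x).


Write f(x) = sum_{k>=0} a_k x^k. Multiplying both sides by 1 - 2 x - 2 x^2 gives
(1 - 2 x - 2 x^2) sum_{k>=0} a_k x^k = 1 + 1 x.
Matching coefficients:
 x^0: a_0 = 1
 x^1: a_1 - 2 a_0 = 1  =>  a_1 = 2*1 + 1 = 3
 x^k (k >= 2): a_k = 2 a_{k-1} + 2 a_{k-2}.
Iterating: a_2 = 8, a_3 = 22, a_4 = 60, a_5 = 164, a_6 = 448, a_7 = 1224, a_8 = 3344, a_9 = 9136.
So the coefficient of x^9 is 9136.

9136


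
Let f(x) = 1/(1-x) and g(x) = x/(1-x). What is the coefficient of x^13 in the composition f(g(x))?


First simplify the composition: f(g(x)) = 1/(1 - x/(1-x)) = (1-x)/((1-x) - x) = (1-x)/(1-2x).
Now extract the coefficient. Write (1-x)/(1-2x) = 1/(1-2x) - x/(1-2x).
The coefficient of x^n in 1/(1-2x) is 2^n, and in x/(1-2x) is 2^(n-1) (for n >= 1).
So the coefficient of x^13 is 2^13 - 2^12 = 8192 - 4096 = 4096.

4096


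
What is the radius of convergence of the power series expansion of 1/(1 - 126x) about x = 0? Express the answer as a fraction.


Expanding 1/(1 - 126x) = sum_{k>=0} 126^k x^k, the series converges when |126x| < 1, i.e., |x| < 1/126.
So the radius of convergence is 1/126 = 1/126.

1/126


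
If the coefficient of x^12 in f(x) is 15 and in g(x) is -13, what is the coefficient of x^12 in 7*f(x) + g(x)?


Scalar multiplication scales coefficients: 7 * 15 = 105.
Then add the g coefficient: 105 + -13
= 92

92


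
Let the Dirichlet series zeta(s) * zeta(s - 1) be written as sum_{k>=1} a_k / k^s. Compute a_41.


Convolution gives a_k = sum_{d | k} d * 1 = sum_{d | k} d = sigma(k), the sum of positive divisors of k.
For k = 41, the divisors are 1, 41, so
sigma(41) = 1 + 41 = 42.

42


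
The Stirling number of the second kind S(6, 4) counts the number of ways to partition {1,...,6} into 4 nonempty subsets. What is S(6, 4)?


Using the explicit formula S(n,k) = (1/k!) sum_{j=0}^{k} (-1)^(k-j) C(k,j) j^n:
S(6, 4) = 65
Equivalently, S(n,k) is n! times the coefficient of x^n in the EGF (e^x - 1)^k / k!.

65


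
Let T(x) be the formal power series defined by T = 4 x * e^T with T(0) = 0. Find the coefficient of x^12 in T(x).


Apply the Lagrange inversion formula: if T = 4 x * phi(T) with phi(t) = e^t, then
[x^n] T = 4^n * (1/n) [t^(n-1)] phi(t)^n = 4^n * (1/n) [t^(n-1)] e^(n t) = 4^n * (1/n) * n^(n-1) / (n-1)! = 4^n * n^(n-1) / n!.
When c = 1 this is the Cayley count of rooted labeled trees on n vertices, divided by n!.
For n = 12: 4^12 * 12^11 / 12! = 16777216 * 743008370688/479001600 = 50096498540544/1925.

50096498540544/1925


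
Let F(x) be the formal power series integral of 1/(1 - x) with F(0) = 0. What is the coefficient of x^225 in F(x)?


1/(1 - x) = sum_{k>=0} x^k. Integrating termwise and using F(0) = 0 gives
F(x) = sum_{k>=0} x^(k+1) / (k+1) = sum_{m>=1} x^m / m = -ln(1 - x).
So the coefficient of x^225 is 1/225 = 1/225.

1/225


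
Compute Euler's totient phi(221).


phi(n) counts integers in [1, n] coprime to n. Using the multiplicative formula phi(n) = n * prod_{p | n} (1 - 1/p):
221 = 13 * 17, so
phi(221) = 221 * (1 - 1/13) * (1 - 1/17) = 192.

192


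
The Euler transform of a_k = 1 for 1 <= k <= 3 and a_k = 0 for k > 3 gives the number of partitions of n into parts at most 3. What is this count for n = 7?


Partitions of 7 into parts at most 3:
Using generating function (1-x)^(-1)(1-x^2)^(-1)(1-x^3)^(-1),
the coefficient of x^7 = 8

8


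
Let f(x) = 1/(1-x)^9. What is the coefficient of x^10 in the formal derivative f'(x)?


Differentiate: d/dx [ 1/(1-x)^r ] = r / (1-x)^(r+1).
Here r = 9, so f'(x) = 9 / (1-x)^10.
The expansion of 1/(1-x)^(r+1) has coefficient of x^n equal to C(n+r, r).
So the coefficient of x^10 in f'(x) is
9 * C(19, 9) = 9 * 92378 = 831402

831402


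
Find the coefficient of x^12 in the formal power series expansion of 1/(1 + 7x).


Write 1/(1 + c x) = 1/(1 - (-c) x) and apply the geometric-series identity
1/(1 - y) = sum_{k>=0} y^k to get 1/(1 + c x) = sum_{k>=0} (-c)^k x^k.
So the coefficient of x^k is (-c)^k = (-1)^k * c^k.
Here c = 7 and k = 12:
(-7)^12 = 1 * 13841287201 = 13841287201

13841287201


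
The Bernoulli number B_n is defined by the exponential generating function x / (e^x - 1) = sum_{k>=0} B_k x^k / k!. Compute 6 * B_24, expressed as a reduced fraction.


Bernoulli numbers can also be computed recursively via B_0 = 1 and sum_{j=0}^{m} C(m+1, j) B_j = 0 for m >= 1. Odd-index Bernoulli numbers vanish for k >= 3.
Computing B_24 = -236364091/2730, so 6 * B_24 = 6 * -236364091/2730 = -236364091/455.

-236364091/455


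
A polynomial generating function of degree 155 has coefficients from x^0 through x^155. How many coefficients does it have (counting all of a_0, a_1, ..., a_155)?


A polynomial of degree 155 takes the form a_0 + a_1 x + ... + a_155 x^155.
The number of coefficients is 155 + 1 = 156.

156


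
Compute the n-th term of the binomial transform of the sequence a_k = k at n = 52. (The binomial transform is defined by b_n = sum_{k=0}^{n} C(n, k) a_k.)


With a_k = k, b_n = sum_{k=0}^{n} C(n, k) k. Using k * C(n, k) = n * C(n-1, k-1) gives b_n = n * sum_{k>=1} C(n-1, k-1) = n * 2^(n-1).
For n = 52: 52 * 2^51 = 52 * 2251799813685248 = 117093590311632896.

117093590311632896


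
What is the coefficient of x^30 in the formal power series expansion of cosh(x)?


The Maclaurin series is cosh(t) = sum_{m>=0} t^(2m) / (2m)!, so substituting t = x, only even powers of x are nonzero, with coefficient of x^(2m) equal to 1 / (2m)!.
For x^30 the coefficient is 1/30! = 1/265252859812191058636308480000000 = 1/265252859812191058636308480000000.

1/265252859812191058636308480000000


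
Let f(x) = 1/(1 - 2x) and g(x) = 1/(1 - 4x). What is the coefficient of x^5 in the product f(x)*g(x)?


The coefficient of x^n in f*g is the Cauchy product: sum_{k=0}^{n} a^k * b^(n-k).
With a=2, b=4, n=5:
sum_{k=0}^{5} 2^k * 4^(5-k)
= 2016

2016


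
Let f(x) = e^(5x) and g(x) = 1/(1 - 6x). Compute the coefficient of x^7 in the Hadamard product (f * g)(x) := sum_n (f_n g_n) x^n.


Expanding: f_k = 5^k/k! (from e^(5x)) and g_k = 6^k (from 1/(1 - 6x)). So the Hadamard coefficient (f * g)_k = 5^k 6^k / k! = (30)^k / k!.
For k = 7: 30^7/7! = 21870000000/5040 = 30375000/7.

30375000/7


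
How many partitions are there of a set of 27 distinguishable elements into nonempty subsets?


Bell_27 can be computed from the Bell triangle or from Dobinski's identity Bell_n = (1/e) * sum_{k>=0} k^n / k!.
Computing Bell_27 = 545717047936059989389.

545717047936059989389


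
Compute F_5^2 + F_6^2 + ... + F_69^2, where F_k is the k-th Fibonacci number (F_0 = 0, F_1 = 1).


There is a standard identity sum_{k=0}^{N} F_k^2 = F_N * F_{N+1} (proved inductively from the telescoping relation F_k^2 = F_k F_{k+1} - F_{k-1} F_k). Then
sum_{k=5}^{69} F_k^2 = F_69 F_70 - F_4 F_5.
Computing: F_69 = 117669030460994, F_70 = 190392490709135, F_4 = 3, F_5 = 5.
Sum = 117669030460994 * 190392490709135 - 3 * 5 = 22403299788797723451016980175.

22403299788797723451016980175


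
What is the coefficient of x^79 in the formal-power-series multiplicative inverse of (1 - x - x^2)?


Let the inverse be f(x) = sum_{k>=0} a_k x^k. From f(x) * (1 - x - x^2) = 1 and matching coefficients:
 x^0: a_0 = 1.
 x^1: a_1 - a_0 = 0, so a_1 = 1.
 x^k (k >= 2): a_k - a_{k-1} - a_{k-2} = 0, i.e. a_k = a_{k-1} + a_{k-2}.
This is the Fibonacci-type recurrence shifted so that a_0 = a_1 = 1.
Iterating: a_0=1, a_1=1, a_2=2, a_3=3, a_4=5, a_5=8, a_6=13, a_7=21, a_8=34, a_9=55, ...
a_79 = 23416728348467685.

23416728348467685


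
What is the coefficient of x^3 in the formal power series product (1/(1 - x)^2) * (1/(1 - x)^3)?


Combine the factors: (1/(1 - x)^2) * (1/(1 - x)^3) = 1/(1 - x)^5.
Then use 1/(1 - x)^r = sum_{k>=0} C(k + r - 1, r - 1) x^k with r = 5 and k = 3:
C(7, 4) = 35.

35


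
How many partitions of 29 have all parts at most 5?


Using the generating function (1-x)^(-1)(1-x^2)^(-1)...(1-x^5)^(-1),
the coefficient of x^29 counts these restricted partitions.
Result = 603

603


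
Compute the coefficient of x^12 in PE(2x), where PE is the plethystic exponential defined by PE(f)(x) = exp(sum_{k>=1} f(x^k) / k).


With f(x) = 2x, the exponent is sum_{k>=1} 2 x^k / k = 2 * (-ln(1 - x)). Exponentiating:
PE(2x) = exp(-2 ln(1 - x)) = 1/(1 - x)^2.
By the negative binomial expansion, [x^n] 1/(1 - x)^2 = C(n + 1, 1).
For n = 12: C(13, 1) = 13.

13


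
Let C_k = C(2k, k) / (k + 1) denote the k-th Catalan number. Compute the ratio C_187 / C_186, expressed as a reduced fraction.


Using C_k = (2k)! / (k! (k+1)!), the ratio C_{k+1}/C_k simplifies to
C_{k+1}/C_k = [(2k+2)! / ((k+1)! (k+2)!)] * [k! (k+1)! / (2k)!]
 = (2k+2)(2k+1) / ((k+1)(k+2)) = 2(2k+1) / (k+2).
For k = 186: 2(2*186 + 1) / (186 + 2) = 746/188 = 373/94.

373/94


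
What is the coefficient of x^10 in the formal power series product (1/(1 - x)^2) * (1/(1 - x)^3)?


Combine the factors: (1/(1 - x)^2) * (1/(1 - x)^3) = 1/(1 - x)^5.
Then use 1/(1 - x)^r = sum_{k>=0} C(k + r - 1, r - 1) x^k with r = 5 and k = 10:
C(14, 4) = 1001.

1001


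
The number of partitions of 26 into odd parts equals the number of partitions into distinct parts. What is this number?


Computing partitions of 26 into odd parts (1, 3, 5, ...):
Using the generating function prod_{k>=0} 1/(1-x^(2k+1)),
the count is 165

165


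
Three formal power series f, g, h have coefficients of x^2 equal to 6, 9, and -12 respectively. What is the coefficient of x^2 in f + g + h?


Series addition is componentwise:
6 + 9 + -12
= 3

3
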